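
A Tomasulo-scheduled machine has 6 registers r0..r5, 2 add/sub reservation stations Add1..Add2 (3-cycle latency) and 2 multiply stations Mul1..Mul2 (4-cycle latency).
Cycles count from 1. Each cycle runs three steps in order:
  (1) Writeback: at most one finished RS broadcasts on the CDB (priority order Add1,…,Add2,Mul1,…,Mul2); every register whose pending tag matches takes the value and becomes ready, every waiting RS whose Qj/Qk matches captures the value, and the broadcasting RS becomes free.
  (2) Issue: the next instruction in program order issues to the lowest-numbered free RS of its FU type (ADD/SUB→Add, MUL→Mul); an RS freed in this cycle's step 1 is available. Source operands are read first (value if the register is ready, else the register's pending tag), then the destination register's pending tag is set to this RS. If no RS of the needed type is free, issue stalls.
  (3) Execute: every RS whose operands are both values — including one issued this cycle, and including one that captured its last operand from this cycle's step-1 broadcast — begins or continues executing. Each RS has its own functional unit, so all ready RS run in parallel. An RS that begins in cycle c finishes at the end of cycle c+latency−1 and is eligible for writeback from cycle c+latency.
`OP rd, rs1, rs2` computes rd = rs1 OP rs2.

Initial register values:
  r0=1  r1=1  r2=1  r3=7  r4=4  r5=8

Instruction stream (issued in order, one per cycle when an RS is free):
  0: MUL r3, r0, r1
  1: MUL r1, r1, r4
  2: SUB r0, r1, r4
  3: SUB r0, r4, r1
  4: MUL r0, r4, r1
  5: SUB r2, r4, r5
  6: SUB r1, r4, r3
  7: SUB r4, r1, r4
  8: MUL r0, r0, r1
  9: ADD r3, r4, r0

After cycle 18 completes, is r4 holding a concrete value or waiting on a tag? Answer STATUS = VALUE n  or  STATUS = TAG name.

c1: issue MUL r3<-Mul1 | r0:1,r1:1,r2:1,r3:Mul1,r4:4,r5:8
c2: issue MUL r1<-Mul2 | r0:1,r1:Mul2,r2:1,r3:Mul1,r4:4,r5:8
c3: issue SUB r0<-Add1 | r0:Add1,r1:Mul2,r2:1,r3:Mul1,r4:4,r5:8
c4: issue SUB r0<-Add2 | r0:Add2,r1:Mul2,r2:1,r3:Mul1,r4:4,r5:8
c5: CDB Mul1=1; issue MUL r0<-Mul1 | r0:Mul1,r1:Mul2,r2:1,r3:1,r4:4,r5:8
c6: CDB Mul2=4; stall | r0:Mul1,r1:4,r2:1,r3:1,r4:4,r5:8
c7: stall | r0:Mul1,r1:4,r2:1,r3:1,r4:4,r5:8
c8: stall | r0:Mul1,r1:4,r2:1,r3:1,r4:4,r5:8
c9: CDB Add1=0; issue SUB r2<-Add1 | r0:Mul1,r1:4,r2:Add1,r3:1,r4:4,r5:8
c10: CDB Add2=0; issue SUB r1<-Add2 | r0:Mul1,r1:Add2,r2:Add1,r3:1,r4:4,r5:8
c11: CDB Mul1=16; stall | r0:16,r1:Add2,r2:Add1,r3:1,r4:4,r5:8
c12: CDB Add1=-4; issue SUB r4<-Add1 | r0:16,r1:Add2,r2:-4,r3:1,r4:Add1,r5:8
c13: CDB Add2=3; issue MUL r0<-Mul1 | r0:Mul1,r1:3,r2:-4,r3:1,r4:Add1,r5:8
c14: issue ADD r3<-Add2 | r0:Mul1,r1:3,r2:-4,r3:Add2,r4:Add1,r5:8
c15: - | r0:Mul1,r1:3,r2:-4,r3:Add2,r4:Add1,r5:8
c16: CDB Add1=-1 | r0:Mul1,r1:3,r2:-4,r3:Add2,r4:-1,r5:8
c17: CDB Mul1=48 | r0:48,r1:3,r2:-4,r3:Add2,r4:-1,r5:8
c18: - | r0:48,r1:3,r2:-4,r3:Add2,r4:-1,r5:8

STATUS = VALUE -1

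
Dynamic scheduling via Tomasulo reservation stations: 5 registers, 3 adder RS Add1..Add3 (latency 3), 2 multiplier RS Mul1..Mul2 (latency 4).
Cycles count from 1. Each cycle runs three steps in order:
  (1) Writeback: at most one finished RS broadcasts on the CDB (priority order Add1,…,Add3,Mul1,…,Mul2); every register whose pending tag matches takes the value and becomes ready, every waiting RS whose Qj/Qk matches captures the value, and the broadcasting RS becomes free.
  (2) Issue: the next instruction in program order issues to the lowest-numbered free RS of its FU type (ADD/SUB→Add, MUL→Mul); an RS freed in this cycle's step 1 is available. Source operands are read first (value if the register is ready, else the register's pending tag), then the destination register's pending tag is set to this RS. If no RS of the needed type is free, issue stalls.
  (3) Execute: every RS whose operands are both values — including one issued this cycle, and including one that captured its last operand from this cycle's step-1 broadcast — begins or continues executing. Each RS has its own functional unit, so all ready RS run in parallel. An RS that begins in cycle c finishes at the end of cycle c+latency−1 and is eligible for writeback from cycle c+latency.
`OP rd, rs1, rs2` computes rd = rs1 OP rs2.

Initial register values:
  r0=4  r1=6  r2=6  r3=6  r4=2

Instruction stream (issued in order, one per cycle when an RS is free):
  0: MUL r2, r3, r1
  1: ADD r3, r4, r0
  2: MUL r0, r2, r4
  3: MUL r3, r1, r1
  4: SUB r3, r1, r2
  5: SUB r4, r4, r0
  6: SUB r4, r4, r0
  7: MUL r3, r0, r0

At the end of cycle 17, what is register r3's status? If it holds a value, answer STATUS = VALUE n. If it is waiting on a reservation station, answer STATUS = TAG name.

c1: issue MUL r2<-Mul1 | r0:4,r1:6,r2:Mul1,r3:6,r4:2
c2: issue ADD r3<-Add1 | r0:4,r1:6,r2:Mul1,r3:Add1,r4:2
c3: issue MUL r0<-Mul2 | r0:Mul2,r1:6,r2:Mul1,r3:Add1,r4:2
c4: stall | r0:Mul2,r1:6,r2:Mul1,r3:Add1,r4:2
c5: CDB Add1=6; stall | r0:Mul2,r1:6,r2:Mul1,r3:6,r4:2
c6: CDB Mul1=36; issue MUL r3<-Mul1 | r0:Mul2,r1:6,r2:36,r3:Mul1,r4:2
c7: issue SUB r3<-Add1 | r0:Mul2,r1:6,r2:36,r3:Add1,r4:2
c8: issue SUB r4<-Add2 | r0:Mul2,r1:6,r2:36,r3:Add1,r4:Add2
c9: issue SUB r4<-Add3 | r0:Mul2,r1:6,r2:36,r3:Add1,r4:Add3
c10: CDB Add1=-30; stall | r0:Mul2,r1:6,r2:36,r3:-30,r4:Add3
c11: CDB Mul1=36; issue MUL r3<-Mul1 | r0:Mul2,r1:6,r2:36,r3:Mul1,r4:Add3
c12: CDB Mul2=72 | r0:72,r1:6,r2:36,r3:Mul1,r4:Add3
c13: - | r0:72,r1:6,r2:36,r3:Mul1,r4:Add3
c14: - | r0:72,r1:6,r2:36,r3:Mul1,r4:Add3
c15: CDB Add2=-70 | r0:72,r1:6,r2:36,r3:Mul1,r4:Add3
c16: CDB Mul1=5184 | r0:72,r1:6,r2:36,r3:5184,r4:Add3
c17: - | r0:72,r1:6,r2:36,r3:5184,r4:Add3

STATUS = VALUE 5184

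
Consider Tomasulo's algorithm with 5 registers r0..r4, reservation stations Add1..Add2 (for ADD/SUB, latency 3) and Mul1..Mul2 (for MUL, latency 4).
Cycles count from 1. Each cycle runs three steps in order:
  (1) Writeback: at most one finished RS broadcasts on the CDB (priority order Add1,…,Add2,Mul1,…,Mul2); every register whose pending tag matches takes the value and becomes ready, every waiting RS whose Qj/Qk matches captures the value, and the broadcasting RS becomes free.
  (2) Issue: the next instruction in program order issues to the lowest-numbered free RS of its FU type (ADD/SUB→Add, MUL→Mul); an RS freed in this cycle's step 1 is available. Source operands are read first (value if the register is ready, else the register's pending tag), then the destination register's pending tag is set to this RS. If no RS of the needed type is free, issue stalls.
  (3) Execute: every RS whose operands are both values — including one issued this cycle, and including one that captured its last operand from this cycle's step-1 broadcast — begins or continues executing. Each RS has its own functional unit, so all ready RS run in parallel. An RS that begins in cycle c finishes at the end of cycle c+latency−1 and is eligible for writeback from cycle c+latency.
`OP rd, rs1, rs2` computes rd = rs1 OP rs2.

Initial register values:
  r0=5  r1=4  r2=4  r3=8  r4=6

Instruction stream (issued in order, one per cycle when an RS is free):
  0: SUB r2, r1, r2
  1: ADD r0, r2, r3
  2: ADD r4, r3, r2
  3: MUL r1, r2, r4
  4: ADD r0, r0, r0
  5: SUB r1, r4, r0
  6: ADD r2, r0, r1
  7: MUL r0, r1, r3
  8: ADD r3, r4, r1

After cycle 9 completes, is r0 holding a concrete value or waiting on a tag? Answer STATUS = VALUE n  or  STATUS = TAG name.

  c1: issue SUB r2<-Add1  regs: r0:5,r1:4,r2:Add1,r3:8,r4:6
  c2: issue ADD r0<-Add2  regs: r0:Add2,r1:4,r2:Add1,r3:8,r4:6
  c3: stall  regs: r0:Add2,r1:4,r2:Add1,r3:8,r4:6
  c4: CDB Add1=0; issue ADD r4<-Add1  regs: r0:Add2,r1:4,r2:0,r3:8,r4:Add1
  c5: issue MUL r1<-Mul1  regs: r0:Add2,r1:Mul1,r2:0,r3:8,r4:Add1
  c6: stall  regs: r0:Add2,r1:Mul1,r2:0,r3:8,r4:Add1
  c7: CDB Add1=8; issue ADD r0<-Add1  regs: r0:Add1,r1:Mul1,r2:0,r3:8,r4:8
  c8: CDB Add2=8; issue SUB r1<-Add2  regs: r0:Add1,r1:Add2,r2:0,r3:8,r4:8
  c9: stall  regs: r0:Add1,r1:Add2,r2:0,r3:8,r4:8

STATUS = TAG Add1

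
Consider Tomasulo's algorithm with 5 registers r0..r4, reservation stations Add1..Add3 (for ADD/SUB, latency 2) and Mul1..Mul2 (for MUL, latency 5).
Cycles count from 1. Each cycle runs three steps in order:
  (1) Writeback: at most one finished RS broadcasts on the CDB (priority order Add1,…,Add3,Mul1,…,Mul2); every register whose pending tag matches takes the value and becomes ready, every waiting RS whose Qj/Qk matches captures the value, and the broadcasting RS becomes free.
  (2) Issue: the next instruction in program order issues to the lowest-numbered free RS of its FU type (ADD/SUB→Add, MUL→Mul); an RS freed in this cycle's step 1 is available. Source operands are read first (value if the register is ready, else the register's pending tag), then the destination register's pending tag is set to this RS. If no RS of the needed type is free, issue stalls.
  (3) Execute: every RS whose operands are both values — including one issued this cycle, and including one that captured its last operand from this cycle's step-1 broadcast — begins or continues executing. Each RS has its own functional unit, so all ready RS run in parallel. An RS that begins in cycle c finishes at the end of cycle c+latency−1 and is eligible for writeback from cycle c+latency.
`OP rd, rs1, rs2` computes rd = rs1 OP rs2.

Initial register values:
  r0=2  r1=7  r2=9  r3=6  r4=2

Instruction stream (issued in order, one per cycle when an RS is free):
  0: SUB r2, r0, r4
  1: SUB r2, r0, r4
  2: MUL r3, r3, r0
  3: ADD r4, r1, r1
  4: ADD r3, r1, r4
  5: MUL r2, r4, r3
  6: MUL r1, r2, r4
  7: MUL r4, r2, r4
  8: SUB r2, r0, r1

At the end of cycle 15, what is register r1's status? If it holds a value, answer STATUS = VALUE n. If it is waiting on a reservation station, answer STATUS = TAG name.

  c1: issue SUB r2<-Add1  regs: r0:2,r1:7,r2:Add1,r3:6,r4:2
  c2: issue SUB r2<-Add2  regs: r0:2,r1:7,r2:Add2,r3:6,r4:2
  c3: CDB Add1=0; issue MUL r3<-Mul1  regs: r0:2,r1:7,r2:Add2,r3:Mul1,r4:2
  c4: CDB Add2=0; issue ADD r4<-Add1  regs: r0:2,r1:7,r2:0,r3:Mul1,r4:Add1
  c5: issue ADD r3<-Add2  regs: r0:2,r1:7,r2:0,r3:Add2,r4:Add1
  c6: CDB Add1=14; issue MUL r2<-Mul2  regs: r0:2,r1:7,r2:Mul2,r3:Add2,r4:14
  c7: stall  regs: r0:2,r1:7,r2:Mul2,r3:Add2,r4:14
  c8: CDB Add2=21; stall  regs: r0:2,r1:7,r2:Mul2,r3:21,r4:14
  c9: CDB Mul1=12; issue MUL r1<-Mul1  regs: r0:2,r1:Mul1,r2:Mul2,r3:21,r4:14
  c10: stall  regs: r0:2,r1:Mul1,r2:Mul2,r3:21,r4:14
  c11: stall  regs: r0:2,r1:Mul1,r2:Mul2,r3:21,r4:14
  c12: stall  regs: r0:2,r1:Mul1,r2:Mul2,r3:21,r4:14
  c13: CDB Mul2=294; issue MUL r4<-Mul2  regs: r0:2,r1:Mul1,r2:294,r3:21,r4:Mul2
  c14: issue SUB r2<-Add1  regs: r0:2,r1:Mul1,r2:Add1,r3:21,r4:Mul2
  c15: -  regs: r0:2,r1:Mul1,r2:Add1,r3:21,r4:Mul2

STATUS = TAG Mul1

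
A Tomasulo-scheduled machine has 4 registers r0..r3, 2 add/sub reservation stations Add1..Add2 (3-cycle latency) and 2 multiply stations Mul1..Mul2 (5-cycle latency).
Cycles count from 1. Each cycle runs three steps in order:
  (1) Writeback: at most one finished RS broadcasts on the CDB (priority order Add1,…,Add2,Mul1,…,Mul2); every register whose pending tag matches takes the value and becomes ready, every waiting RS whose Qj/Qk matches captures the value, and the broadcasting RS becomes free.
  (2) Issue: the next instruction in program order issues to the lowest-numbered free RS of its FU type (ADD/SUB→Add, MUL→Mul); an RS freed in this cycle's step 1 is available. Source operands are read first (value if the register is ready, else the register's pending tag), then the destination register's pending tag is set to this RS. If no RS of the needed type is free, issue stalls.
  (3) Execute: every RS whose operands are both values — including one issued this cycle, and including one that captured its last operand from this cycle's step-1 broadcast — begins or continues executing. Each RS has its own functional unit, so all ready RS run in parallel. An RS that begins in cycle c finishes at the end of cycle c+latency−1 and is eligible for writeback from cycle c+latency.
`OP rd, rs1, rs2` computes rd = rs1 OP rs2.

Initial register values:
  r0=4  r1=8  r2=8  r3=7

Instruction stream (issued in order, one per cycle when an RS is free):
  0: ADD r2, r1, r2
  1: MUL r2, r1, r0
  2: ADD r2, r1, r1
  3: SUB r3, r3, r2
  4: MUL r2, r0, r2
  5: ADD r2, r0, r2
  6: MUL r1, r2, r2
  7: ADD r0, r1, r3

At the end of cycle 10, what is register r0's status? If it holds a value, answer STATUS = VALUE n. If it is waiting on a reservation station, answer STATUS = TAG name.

  c1: issue ADD r2<-Add1  regs: r0:4,r1:8,r2:Add1,r3:7
  c2: issue MUL r2<-Mul1  regs: r0:4,r1:8,r2:Mul1,r3:7
  c3: issue ADD r2<-Add2  regs: r0:4,r1:8,r2:Add2,r3:7
  c4: CDB Add1=16; issue SUB r3<-Add1  regs: r0:4,r1:8,r2:Add2,r3:Add1
  c5: issue MUL r2<-Mul2  regs: r0:4,r1:8,r2:Mul2,r3:Add1
  c6: CDB Add2=16; issue ADD r2<-Add2  regs: r0:4,r1:8,r2:Add2,r3:Add1
  c7: CDB Mul1=32; issue MUL r1<-Mul1  regs: r0:4,r1:Mul1,r2:Add2,r3:Add1
  c8: stall  regs: r0:4,r1:Mul1,r2:Add2,r3:Add1
  c9: CDB Add1=-9; issue ADD r0<-Add1  regs: r0:Add1,r1:Mul1,r2:Add2,r3:-9
  c10: -  regs: r0:Add1,r1:Mul1,r2:Add2,r3:-9

STATUS = TAG Add1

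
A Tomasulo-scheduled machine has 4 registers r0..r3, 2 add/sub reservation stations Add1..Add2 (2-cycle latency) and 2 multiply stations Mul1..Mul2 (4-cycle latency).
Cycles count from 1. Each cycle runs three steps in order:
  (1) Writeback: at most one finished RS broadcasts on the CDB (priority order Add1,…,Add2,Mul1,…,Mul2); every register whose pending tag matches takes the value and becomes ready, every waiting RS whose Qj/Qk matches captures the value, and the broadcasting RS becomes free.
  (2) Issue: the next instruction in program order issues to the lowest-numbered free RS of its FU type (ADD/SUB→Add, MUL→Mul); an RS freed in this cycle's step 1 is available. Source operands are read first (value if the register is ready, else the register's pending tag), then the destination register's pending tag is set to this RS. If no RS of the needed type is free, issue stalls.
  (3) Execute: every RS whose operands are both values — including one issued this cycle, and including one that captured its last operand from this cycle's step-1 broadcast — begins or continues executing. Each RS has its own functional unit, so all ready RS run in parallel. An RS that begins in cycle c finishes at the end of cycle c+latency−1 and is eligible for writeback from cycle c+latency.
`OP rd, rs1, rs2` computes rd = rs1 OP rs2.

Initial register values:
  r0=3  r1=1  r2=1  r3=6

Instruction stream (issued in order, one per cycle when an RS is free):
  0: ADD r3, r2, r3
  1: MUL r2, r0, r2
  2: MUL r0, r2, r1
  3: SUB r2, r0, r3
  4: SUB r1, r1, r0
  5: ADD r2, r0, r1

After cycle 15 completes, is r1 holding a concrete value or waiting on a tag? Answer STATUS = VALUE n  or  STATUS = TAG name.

  c1: issue ADD r3<-Add1  regs: r0:3,r1:1,r2:1,r3:Add1
  c2: issue MUL r2<-Mul1  regs: r0:3,r1:1,r2:Mul1,r3:Add1
  c3: CDB Add1=7; issue MUL r0<-Mul2  regs: r0:Mul2,r1:1,r2:Mul1,r3:7
  c4: issue SUB r2<-Add1  regs: r0:Mul2,r1:1,r2:Add1,r3:7
  c5: issue SUB r1<-Add2  regs: r0:Mul2,r1:Add2,r2:Add1,r3:7
  c6: CDB Mul1=3; stall  regs: r0:Mul2,r1:Add2,r2:Add1,r3:7
  c7: stall  regs: r0:Mul2,r1:Add2,r2:Add1,r3:7
  c8: stall  regs: r0:Mul2,r1:Add2,r2:Add1,r3:7
  c9: stall  regs: r0:Mul2,r1:Add2,r2:Add1,r3:7
  c10: CDB Mul2=3; stall  regs: r0:3,r1:Add2,r2:Add1,r3:7
  c11: stall  regs: r0:3,r1:Add2,r2:Add1,r3:7
  c12: CDB Add1=-4; issue ADD r2<-Add1  regs: r0:3,r1:Add2,r2:Add1,r3:7
  c13: CDB Add2=-2  regs: r0:3,r1:-2,r2:Add1,r3:7
  c14: -  regs: r0:3,r1:-2,r2:Add1,r3:7
  c15: CDB Add1=1  regs: r0:3,r1:-2,r2:1,r3:7

STATUS = VALUE -2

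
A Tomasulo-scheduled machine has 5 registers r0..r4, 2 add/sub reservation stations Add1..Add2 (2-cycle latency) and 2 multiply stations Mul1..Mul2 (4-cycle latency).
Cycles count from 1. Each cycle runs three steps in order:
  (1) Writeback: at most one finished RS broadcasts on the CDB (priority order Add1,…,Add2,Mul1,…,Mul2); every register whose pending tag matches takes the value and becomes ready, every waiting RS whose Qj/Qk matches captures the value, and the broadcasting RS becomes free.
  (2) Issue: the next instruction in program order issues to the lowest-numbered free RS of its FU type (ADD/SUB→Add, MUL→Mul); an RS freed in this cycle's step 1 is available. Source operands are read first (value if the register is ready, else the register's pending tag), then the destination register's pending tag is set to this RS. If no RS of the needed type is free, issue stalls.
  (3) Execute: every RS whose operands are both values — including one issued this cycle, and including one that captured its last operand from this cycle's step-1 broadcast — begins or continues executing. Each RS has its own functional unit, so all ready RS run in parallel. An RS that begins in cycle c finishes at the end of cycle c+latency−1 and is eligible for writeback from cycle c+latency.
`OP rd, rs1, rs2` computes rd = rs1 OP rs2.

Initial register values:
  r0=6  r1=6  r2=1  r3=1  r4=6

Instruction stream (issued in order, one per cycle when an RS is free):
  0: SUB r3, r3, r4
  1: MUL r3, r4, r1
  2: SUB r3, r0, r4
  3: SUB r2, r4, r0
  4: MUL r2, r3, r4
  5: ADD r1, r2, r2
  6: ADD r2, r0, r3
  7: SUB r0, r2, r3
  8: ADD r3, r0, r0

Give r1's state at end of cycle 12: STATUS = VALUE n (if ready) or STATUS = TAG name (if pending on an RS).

STATUS = VALUE 0

cycle 1: issue SUB r3<-Add1 // r0:6,r1:6,r2:1,r3:Add1,r4:6
cycle 2: issue MUL r3<-Mul1 // r0:6,r1:6,r2:1,r3:Mul1,r4:6
cycle 3: CDB Add1=-5; issue SUB r3<-Add1 // r0:6,r1:6,r2:1,r3:Add1,r4:6
cycle 4: issue SUB r2<-Add2 // r0:6,r1:6,r2:Add2,r3:Add1,r4:6
cycle 5: CDB Add1=0; issue MUL r2<-Mul2 // r0:6,r1:6,r2:Mul2,r3:0,r4:6
cycle 6: CDB Add2=0; issue ADD r1<-Add1 // r0:6,r1:Add1,r2:Mul2,r3:0,r4:6
cycle 7: CDB Mul1=36; issue ADD r2<-Add2 // r0:6,r1:Add1,r2:Add2,r3:0,r4:6
cycle 8: stall // r0:6,r1:Add1,r2:Add2,r3:0,r4:6
cycle 9: CDB Add2=6; issue SUB r0<-Add2 // r0:Add2,r1:Add1,r2:6,r3:0,r4:6
cycle 10: CDB Mul2=0; stall // r0:Add2,r1:Add1,r2:6,r3:0,r4:6
cycle 11: CDB Add2=6; issue ADD r3<-Add2 // r0:6,r1:Add1,r2:6,r3:Add2,r4:6
cycle 12: CDB Add1=0 // r0:6,r1:0,r2:6,r3:Add2,r4:6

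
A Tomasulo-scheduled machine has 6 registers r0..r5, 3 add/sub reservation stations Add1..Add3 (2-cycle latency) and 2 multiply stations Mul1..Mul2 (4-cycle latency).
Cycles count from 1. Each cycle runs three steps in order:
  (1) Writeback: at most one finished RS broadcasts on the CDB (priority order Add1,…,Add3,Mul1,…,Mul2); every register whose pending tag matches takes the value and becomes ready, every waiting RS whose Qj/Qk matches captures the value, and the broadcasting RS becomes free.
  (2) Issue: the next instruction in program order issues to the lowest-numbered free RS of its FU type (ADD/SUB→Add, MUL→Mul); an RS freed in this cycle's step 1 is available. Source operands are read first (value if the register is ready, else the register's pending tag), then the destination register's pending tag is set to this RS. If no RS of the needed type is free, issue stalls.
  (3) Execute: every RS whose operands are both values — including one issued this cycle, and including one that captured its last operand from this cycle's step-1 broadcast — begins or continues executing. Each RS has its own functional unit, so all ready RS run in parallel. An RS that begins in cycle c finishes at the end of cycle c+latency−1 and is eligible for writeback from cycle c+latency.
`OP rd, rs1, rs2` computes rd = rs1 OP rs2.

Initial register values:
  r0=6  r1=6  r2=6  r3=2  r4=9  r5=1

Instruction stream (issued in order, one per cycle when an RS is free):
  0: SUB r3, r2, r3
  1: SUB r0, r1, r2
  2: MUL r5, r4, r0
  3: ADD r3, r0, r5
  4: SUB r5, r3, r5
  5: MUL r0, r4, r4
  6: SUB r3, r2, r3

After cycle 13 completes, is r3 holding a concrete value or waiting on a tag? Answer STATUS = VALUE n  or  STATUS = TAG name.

cycle 1: issue SUB r3<-Add1 // r0:6,r1:6,r2:6,r3:Add1,r4:9,r5:1
cycle 2: issue SUB r0<-Add2 // r0:Add2,r1:6,r2:6,r3:Add1,r4:9,r5:1
cycle 3: CDB Add1=4; issue MUL r5<-Mul1 // r0:Add2,r1:6,r2:6,r3:4,r4:9,r5:Mul1
cycle 4: CDB Add2=0; issue ADD r3<-Add1 // r0:0,r1:6,r2:6,r3:Add1,r4:9,r5:Mul1
cycle 5: issue SUB r5<-Add2 // r0:0,r1:6,r2:6,r3:Add1,r4:9,r5:Add2
cycle 6: issue MUL r0<-Mul2 // r0:Mul2,r1:6,r2:6,r3:Add1,r4:9,r5:Add2
cycle 7: issue SUB r3<-Add3 // r0:Mul2,r1:6,r2:6,r3:Add3,r4:9,r5:Add2
cycle 8: CDB Mul1=0 // r0:Mul2,r1:6,r2:6,r3:Add3,r4:9,r5:Add2
cycle 9: - // r0:Mul2,r1:6,r2:6,r3:Add3,r4:9,r5:Add2
cycle 10: CDB Add1=0 // r0:Mul2,r1:6,r2:6,r3:Add3,r4:9,r5:Add2
cycle 11: CDB Mul2=81 // r0:81,r1:6,r2:6,r3:Add3,r4:9,r5:Add2
cycle 12: CDB Add2=0 // r0:81,r1:6,r2:6,r3:Add3,r4:9,r5:0
cycle 13: CDB Add3=6 // r0:81,r1:6,r2:6,r3:6,r4:9,r5:0

STATUS = VALUE 6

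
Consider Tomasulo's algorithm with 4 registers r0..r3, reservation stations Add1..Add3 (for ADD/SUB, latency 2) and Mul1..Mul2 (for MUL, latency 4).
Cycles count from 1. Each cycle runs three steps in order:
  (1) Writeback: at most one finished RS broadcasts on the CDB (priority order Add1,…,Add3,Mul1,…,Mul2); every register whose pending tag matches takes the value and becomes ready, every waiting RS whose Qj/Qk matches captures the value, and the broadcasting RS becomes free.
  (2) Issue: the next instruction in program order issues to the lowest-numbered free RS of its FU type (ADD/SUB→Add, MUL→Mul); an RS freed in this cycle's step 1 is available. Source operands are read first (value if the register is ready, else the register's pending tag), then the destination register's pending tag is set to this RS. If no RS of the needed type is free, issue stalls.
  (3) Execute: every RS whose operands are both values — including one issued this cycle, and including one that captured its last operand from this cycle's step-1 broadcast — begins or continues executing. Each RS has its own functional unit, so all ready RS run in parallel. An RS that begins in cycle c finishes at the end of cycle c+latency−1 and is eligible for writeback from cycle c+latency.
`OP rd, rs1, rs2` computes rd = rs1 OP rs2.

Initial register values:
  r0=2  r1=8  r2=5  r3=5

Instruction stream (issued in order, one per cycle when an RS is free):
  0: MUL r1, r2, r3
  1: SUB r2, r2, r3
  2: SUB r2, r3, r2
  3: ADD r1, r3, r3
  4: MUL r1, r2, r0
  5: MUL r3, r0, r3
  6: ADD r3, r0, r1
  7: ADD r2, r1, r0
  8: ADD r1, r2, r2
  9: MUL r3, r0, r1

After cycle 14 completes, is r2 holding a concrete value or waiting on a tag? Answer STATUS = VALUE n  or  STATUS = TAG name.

STATUS = VALUE 12

c1: issue MUL r1<-Mul1 | r0:2,r1:Mul1,r2:5,r3:5
c2: issue SUB r2<-Add1 | r0:2,r1:Mul1,r2:Add1,r3:5
c3: issue SUB r2<-Add2 | r0:2,r1:Mul1,r2:Add2,r3:5
c4: CDB Add1=0; issue ADD r1<-Add1 | r0:2,r1:Add1,r2:Add2,r3:5
c5: CDB Mul1=25; issue MUL r1<-Mul1 | r0:2,r1:Mul1,r2:Add2,r3:5
c6: CDB Add1=10; issue MUL r3<-Mul2 | r0:2,r1:Mul1,r2:Add2,r3:Mul2
c7: CDB Add2=5; issue ADD r3<-Add1 | r0:2,r1:Mul1,r2:5,r3:Add1
c8: issue ADD r2<-Add2 | r0:2,r1:Mul1,r2:Add2,r3:Add1
c9: issue ADD r1<-Add3 | r0:2,r1:Add3,r2:Add2,r3:Add1
c10: CDB Mul2=10; issue MUL r3<-Mul2 | r0:2,r1:Add3,r2:Add2,r3:Mul2
c11: CDB Mul1=10 | r0:2,r1:Add3,r2:Add2,r3:Mul2
c12: - | r0:2,r1:Add3,r2:Add2,r3:Mul2
c13: CDB Add1=12 | r0:2,r1:Add3,r2:Add2,r3:Mul2
c14: CDB Add2=12 | r0:2,r1:Add3,r2:12,r3:Mul2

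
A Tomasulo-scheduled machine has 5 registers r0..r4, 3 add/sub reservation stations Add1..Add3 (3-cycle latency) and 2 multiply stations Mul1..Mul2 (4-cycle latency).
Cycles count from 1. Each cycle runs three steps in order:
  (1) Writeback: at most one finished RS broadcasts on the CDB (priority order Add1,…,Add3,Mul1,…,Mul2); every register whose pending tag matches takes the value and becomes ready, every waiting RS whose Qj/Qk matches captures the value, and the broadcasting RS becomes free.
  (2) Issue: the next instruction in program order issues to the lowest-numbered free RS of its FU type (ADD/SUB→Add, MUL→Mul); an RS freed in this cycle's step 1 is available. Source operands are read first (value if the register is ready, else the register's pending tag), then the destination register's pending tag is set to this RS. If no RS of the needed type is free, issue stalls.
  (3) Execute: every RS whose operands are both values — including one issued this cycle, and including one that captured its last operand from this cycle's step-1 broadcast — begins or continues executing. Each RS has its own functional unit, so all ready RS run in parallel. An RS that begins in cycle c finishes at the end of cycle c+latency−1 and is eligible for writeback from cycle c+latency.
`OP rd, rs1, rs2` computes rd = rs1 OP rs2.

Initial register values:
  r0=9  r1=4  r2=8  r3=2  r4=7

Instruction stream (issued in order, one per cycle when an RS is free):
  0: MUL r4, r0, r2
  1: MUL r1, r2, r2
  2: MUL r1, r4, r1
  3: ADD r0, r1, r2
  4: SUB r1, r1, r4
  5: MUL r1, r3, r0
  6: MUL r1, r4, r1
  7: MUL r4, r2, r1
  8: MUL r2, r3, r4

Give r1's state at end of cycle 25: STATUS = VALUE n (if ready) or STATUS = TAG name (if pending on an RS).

STATUS = VALUE 664704

  c1: issue MUL r4<-Mul1  regs: r0:9,r1:4,r2:8,r3:2,r4:Mul1
  c2: issue MUL r1<-Mul2  regs: r0:9,r1:Mul2,r2:8,r3:2,r4:Mul1
  c3: stall  regs: r0:9,r1:Mul2,r2:8,r3:2,r4:Mul1
  c4: stall  regs: r0:9,r1:Mul2,r2:8,r3:2,r4:Mul1
  c5: CDB Mul1=72; issue MUL r1<-Mul1  regs: r0:9,r1:Mul1,r2:8,r3:2,r4:72
  c6: CDB Mul2=64; issue ADD r0<-Add1  regs: r0:Add1,r1:Mul1,r2:8,r3:2,r4:72
  c7: issue SUB r1<-Add2  regs: r0:Add1,r1:Add2,r2:8,r3:2,r4:72
  c8: issue MUL r1<-Mul2  regs: r0:Add1,r1:Mul2,r2:8,r3:2,r4:72
  c9: stall  regs: r0:Add1,r1:Mul2,r2:8,r3:2,r4:72
  c10: CDB Mul1=4608; issue MUL r1<-Mul1  regs: r0:Add1,r1:Mul1,r2:8,r3:2,r4:72
  c11: stall  regs: r0:Add1,r1:Mul1,r2:8,r3:2,r4:72
  c12: stall  regs: r0:Add1,r1:Mul1,r2:8,r3:2,r4:72
  c13: CDB Add1=4616; stall  regs: r0:4616,r1:Mul1,r2:8,r3:2,r4:72
  c14: CDB Add2=4536; stall  regs: r0:4616,r1:Mul1,r2:8,r3:2,r4:72
  c15: stall  regs: r0:4616,r1:Mul1,r2:8,r3:2,r4:72
  c16: stall  regs: r0:4616,r1:Mul1,r2:8,r3:2,r4:72
  c17: CDB Mul2=9232; issue MUL r4<-Mul2  regs: r0:4616,r1:Mul1,r2:8,r3:2,r4:Mul2
  c18: stall  regs: r0:4616,r1:Mul1,r2:8,r3:2,r4:Mul2
  c19: stall  regs: r0:4616,r1:Mul1,r2:8,r3:2,r4:Mul2
  c20: stall  regs: r0:4616,r1:Mul1,r2:8,r3:2,r4:Mul2
  c21: CDB Mul1=664704; issue MUL r2<-Mul1  regs: r0:4616,r1:664704,r2:Mul1,r3:2,r4:Mul2
  c22: -  regs: r0:4616,r1:664704,r2:Mul1,r3:2,r4:Mul2
  c23: -  regs: r0:4616,r1:664704,r2:Mul1,r3:2,r4:Mul2
  c24: -  regs: r0:4616,r1:664704,r2:Mul1,r3:2,r4:Mul2
  c25: CDB Mul2=5317632  regs: r0:4616,r1:664704,r2:Mul1,r3:2,r4:5317632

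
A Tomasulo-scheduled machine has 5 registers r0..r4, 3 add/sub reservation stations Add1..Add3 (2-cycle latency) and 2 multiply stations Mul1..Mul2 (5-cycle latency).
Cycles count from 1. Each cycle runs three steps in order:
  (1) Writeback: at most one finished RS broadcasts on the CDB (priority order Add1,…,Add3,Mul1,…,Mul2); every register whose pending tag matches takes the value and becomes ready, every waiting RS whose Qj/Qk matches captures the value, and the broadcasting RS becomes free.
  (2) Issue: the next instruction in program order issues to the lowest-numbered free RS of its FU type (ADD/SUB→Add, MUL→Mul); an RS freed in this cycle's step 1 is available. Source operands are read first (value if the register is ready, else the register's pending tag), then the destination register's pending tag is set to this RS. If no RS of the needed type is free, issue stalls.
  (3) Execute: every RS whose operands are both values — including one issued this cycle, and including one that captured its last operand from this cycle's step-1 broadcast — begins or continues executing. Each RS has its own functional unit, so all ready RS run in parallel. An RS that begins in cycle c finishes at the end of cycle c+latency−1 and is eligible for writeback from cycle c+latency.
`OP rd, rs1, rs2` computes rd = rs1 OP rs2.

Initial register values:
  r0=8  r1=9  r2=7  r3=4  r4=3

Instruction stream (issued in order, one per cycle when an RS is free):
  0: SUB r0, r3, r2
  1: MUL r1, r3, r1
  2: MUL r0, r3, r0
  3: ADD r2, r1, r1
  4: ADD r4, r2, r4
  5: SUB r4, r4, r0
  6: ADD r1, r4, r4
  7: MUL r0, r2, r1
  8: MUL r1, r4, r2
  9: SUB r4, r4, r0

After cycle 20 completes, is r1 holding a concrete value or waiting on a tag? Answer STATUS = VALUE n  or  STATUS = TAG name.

STATUS = VALUE 6264

c1: issue SUB r0<-Add1 | r0:Add1,r1:9,r2:7,r3:4,r4:3
c2: issue MUL r1<-Mul1 | r0:Add1,r1:Mul1,r2:7,r3:4,r4:3
c3: CDB Add1=-3; issue MUL r0<-Mul2 | r0:Mul2,r1:Mul1,r2:7,r3:4,r4:3
c4: issue ADD r2<-Add1 | r0:Mul2,r1:Mul1,r2:Add1,r3:4,r4:3
c5: issue ADD r4<-Add2 | r0:Mul2,r1:Mul1,r2:Add1,r3:4,r4:Add2
c6: issue SUB r4<-Add3 | r0:Mul2,r1:Mul1,r2:Add1,r3:4,r4:Add3
c7: CDB Mul1=36; stall | r0:Mul2,r1:36,r2:Add1,r3:4,r4:Add3
c8: CDB Mul2=-12; stall | r0:-12,r1:36,r2:Add1,r3:4,r4:Add3
c9: CDB Add1=72; issue ADD r1<-Add1 | r0:-12,r1:Add1,r2:72,r3:4,r4:Add3
c10: issue MUL r0<-Mul1 | r0:Mul1,r1:Add1,r2:72,r3:4,r4:Add3
c11: CDB Add2=75; issue MUL r1<-Mul2 | r0:Mul1,r1:Mul2,r2:72,r3:4,r4:Add3
c12: issue SUB r4<-Add2 | r0:Mul1,r1:Mul2,r2:72,r3:4,r4:Add2
c13: CDB Add3=87 | r0:Mul1,r1:Mul2,r2:72,r3:4,r4:Add2
c14: - | r0:Mul1,r1:Mul2,r2:72,r3:4,r4:Add2
c15: CDB Add1=174 | r0:Mul1,r1:Mul2,r2:72,r3:4,r4:Add2
c16: - | r0:Mul1,r1:Mul2,r2:72,r3:4,r4:Add2
c17: - | r0:Mul1,r1:Mul2,r2:72,r3:4,r4:Add2
c18: CDB Mul2=6264 | r0:Mul1,r1:6264,r2:72,r3:4,r4:Add2
c19: - | r0:Mul1,r1:6264,r2:72,r3:4,r4:Add2
c20: CDB Mul1=12528 | r0:12528,r1:6264,r2:72,r3:4,r4:Add2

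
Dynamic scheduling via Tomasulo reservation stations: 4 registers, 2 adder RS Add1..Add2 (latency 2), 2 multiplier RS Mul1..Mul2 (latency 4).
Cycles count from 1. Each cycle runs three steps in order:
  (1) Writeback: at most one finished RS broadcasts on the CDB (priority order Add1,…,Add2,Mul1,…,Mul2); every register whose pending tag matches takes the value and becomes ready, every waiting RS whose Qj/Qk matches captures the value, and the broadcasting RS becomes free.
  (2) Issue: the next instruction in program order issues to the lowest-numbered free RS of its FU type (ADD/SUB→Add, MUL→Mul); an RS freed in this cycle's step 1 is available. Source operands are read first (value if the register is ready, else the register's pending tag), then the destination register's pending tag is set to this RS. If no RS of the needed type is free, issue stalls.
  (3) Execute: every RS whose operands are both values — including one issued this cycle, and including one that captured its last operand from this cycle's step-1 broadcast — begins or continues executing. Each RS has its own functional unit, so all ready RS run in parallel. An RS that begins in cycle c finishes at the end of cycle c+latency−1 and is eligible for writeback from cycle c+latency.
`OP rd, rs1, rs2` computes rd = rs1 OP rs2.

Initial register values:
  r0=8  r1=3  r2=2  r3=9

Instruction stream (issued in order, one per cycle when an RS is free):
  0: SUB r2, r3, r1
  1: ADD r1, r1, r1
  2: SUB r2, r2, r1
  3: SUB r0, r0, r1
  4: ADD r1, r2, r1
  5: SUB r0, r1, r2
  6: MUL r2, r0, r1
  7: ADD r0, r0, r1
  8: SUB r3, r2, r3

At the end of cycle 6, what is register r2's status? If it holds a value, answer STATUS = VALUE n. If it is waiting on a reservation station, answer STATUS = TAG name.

  c1: issue SUB r2<-Add1  regs: r0:8,r1:3,r2:Add1,r3:9
  c2: issue ADD r1<-Add2  regs: r0:8,r1:Add2,r2:Add1,r3:9
  c3: CDB Add1=6; issue SUB r2<-Add1  regs: r0:8,r1:Add2,r2:Add1,r3:9
  c4: CDB Add2=6; issue SUB r0<-Add2  regs: r0:Add2,r1:6,r2:Add1,r3:9
  c5: stall  regs: r0:Add2,r1:6,r2:Add1,r3:9
  c6: CDB Add1=0; issue ADD r1<-Add1  regs: r0:Add2,r1:Add1,r2:0,r3:9

STATUS = VALUE 0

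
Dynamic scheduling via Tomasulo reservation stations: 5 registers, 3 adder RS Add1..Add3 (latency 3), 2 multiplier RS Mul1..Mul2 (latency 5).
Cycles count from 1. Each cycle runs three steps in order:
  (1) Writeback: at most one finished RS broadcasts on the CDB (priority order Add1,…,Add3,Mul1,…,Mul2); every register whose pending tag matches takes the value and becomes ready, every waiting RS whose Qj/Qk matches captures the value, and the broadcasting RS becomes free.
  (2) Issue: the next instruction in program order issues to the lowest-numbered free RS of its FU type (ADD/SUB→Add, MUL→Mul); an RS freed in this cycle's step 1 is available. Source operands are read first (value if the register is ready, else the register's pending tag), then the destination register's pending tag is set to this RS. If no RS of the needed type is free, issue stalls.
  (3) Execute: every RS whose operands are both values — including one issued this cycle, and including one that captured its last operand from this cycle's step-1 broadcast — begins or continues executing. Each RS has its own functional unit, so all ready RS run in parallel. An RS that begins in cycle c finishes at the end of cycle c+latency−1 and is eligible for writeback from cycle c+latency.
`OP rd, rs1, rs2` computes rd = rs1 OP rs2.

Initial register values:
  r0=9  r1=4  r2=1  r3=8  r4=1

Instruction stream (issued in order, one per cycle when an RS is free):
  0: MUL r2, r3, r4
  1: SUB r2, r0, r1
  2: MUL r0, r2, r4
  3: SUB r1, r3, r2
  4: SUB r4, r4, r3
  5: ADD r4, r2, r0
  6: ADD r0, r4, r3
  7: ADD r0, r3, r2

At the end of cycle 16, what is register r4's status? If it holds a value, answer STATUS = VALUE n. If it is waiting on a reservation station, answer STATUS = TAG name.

STATUS = VALUE 10

cycle 1: issue MUL r2<-Mul1 // r0:9,r1:4,r2:Mul1,r3:8,r4:1
cycle 2: issue SUB r2<-Add1 // r0:9,r1:4,r2:Add1,r3:8,r4:1
cycle 3: issue MUL r0<-Mul2 // r0:Mul2,r1:4,r2:Add1,r3:8,r4:1
cycle 4: issue SUB r1<-Add2 // r0:Mul2,r1:Add2,r2:Add1,r3:8,r4:1
cycle 5: CDB Add1=5; issue SUB r4<-Add1 // r0:Mul2,r1:Add2,r2:5,r3:8,r4:Add1
cycle 6: CDB Mul1=8; issue ADD r4<-Add3 // r0:Mul2,r1:Add2,r2:5,r3:8,r4:Add3
cycle 7: stall // r0:Mul2,r1:Add2,r2:5,r3:8,r4:Add3
cycle 8: CDB Add1=-7; issue ADD r0<-Add1 // r0:Add1,r1:Add2,r2:5,r3:8,r4:Add3
cycle 9: CDB Add2=3; issue ADD r0<-Add2 // r0:Add2,r1:3,r2:5,r3:8,r4:Add3
cycle 10: CDB Mul2=5 // r0:Add2,r1:3,r2:5,r3:8,r4:Add3
cycle 11: - // r0:Add2,r1:3,r2:5,r3:8,r4:Add3
cycle 12: CDB Add2=13 // r0:13,r1:3,r2:5,r3:8,r4:Add3
cycle 13: CDB Add3=10 // r0:13,r1:3,r2:5,r3:8,r4:10
cycle 14: - // r0:13,r1:3,r2:5,r3:8,r4:10
cycle 15: - // r0:13,r1:3,r2:5,r3:8,r4:10
cycle 16: CDB Add1=18 // r0:13,r1:3,r2:5,r3:8,r4:10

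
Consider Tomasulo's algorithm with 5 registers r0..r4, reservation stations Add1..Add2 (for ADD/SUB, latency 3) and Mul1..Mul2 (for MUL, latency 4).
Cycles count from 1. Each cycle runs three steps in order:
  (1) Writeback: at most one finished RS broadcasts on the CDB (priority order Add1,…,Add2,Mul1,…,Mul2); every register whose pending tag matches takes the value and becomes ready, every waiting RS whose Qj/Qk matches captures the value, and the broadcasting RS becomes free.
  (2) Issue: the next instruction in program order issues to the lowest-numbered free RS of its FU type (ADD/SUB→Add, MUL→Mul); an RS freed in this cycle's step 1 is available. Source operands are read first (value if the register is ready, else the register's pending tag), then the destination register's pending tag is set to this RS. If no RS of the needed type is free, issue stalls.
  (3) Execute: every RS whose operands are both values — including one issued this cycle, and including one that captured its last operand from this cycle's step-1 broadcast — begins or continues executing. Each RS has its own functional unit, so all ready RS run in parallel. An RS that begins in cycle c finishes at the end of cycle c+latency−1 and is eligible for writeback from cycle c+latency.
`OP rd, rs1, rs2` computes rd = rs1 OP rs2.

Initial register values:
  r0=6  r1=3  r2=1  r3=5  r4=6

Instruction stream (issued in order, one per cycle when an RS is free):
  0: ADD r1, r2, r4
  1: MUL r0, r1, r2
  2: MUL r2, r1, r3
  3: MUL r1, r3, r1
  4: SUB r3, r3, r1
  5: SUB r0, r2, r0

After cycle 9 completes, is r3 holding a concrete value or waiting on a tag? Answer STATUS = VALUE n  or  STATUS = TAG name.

cycle 1: issue ADD r1<-Add1 // r0:6,r1:Add1,r2:1,r3:5,r4:6
cycle 2: issue MUL r0<-Mul1 // r0:Mul1,r1:Add1,r2:1,r3:5,r4:6
cycle 3: issue MUL r2<-Mul2 // r0:Mul1,r1:Add1,r2:Mul2,r3:5,r4:6
cycle 4: CDB Add1=7; stall // r0:Mul1,r1:7,r2:Mul2,r3:5,r4:6
cycle 5: stall // r0:Mul1,r1:7,r2:Mul2,r3:5,r4:6
cycle 6: stall // r0:Mul1,r1:7,r2:Mul2,r3:5,r4:6
cycle 7: stall // r0:Mul1,r1:7,r2:Mul2,r3:5,r4:6
cycle 8: CDB Mul1=7; issue MUL r1<-Mul1 // r0:7,r1:Mul1,r2:Mul2,r3:5,r4:6
cycle 9: CDB Mul2=35; issue SUB r3<-Add1 // r0:7,r1:Mul1,r2:35,r3:Add1,r4:6

STATUS = TAG Add1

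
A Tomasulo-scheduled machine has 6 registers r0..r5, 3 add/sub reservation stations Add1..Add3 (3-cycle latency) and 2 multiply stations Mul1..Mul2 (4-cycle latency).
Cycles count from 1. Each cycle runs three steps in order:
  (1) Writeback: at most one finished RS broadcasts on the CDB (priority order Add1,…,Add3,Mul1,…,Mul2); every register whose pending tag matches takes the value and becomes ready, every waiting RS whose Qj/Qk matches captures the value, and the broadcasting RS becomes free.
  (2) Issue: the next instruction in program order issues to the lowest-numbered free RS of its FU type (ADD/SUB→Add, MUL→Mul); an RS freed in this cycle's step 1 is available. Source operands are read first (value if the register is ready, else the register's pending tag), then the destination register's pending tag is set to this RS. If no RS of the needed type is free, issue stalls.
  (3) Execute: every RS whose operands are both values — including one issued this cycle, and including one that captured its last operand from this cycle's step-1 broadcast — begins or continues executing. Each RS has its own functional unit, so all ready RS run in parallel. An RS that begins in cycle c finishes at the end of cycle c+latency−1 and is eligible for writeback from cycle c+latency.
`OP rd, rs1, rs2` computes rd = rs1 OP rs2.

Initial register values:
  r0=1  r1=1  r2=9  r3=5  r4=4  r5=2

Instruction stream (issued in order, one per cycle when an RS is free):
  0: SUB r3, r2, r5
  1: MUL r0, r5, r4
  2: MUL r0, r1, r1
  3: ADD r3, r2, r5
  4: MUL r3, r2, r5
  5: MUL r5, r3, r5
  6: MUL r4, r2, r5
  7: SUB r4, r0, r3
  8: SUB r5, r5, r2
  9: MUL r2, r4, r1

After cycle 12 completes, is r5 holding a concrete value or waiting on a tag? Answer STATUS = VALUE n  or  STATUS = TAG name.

STATUS = TAG Add2

  c1: issue SUB r3<-Add1  regs: r0:1,r1:1,r2:9,r3:Add1,r4:4,r5:2
  c2: issue MUL r0<-Mul1  regs: r0:Mul1,r1:1,r2:9,r3:Add1,r4:4,r5:2
  c3: issue MUL r0<-Mul2  regs: r0:Mul2,r1:1,r2:9,r3:Add1,r4:4,r5:2
  c4: CDB Add1=7; issue ADD r3<-Add1  regs: r0:Mul2,r1:1,r2:9,r3:Add1,r4:4,r5:2
  c5: stall  regs: r0:Mul2,r1:1,r2:9,r3:Add1,r4:4,r5:2
  c6: CDB Mul1=8; issue MUL r3<-Mul1  regs: r0:Mul2,r1:1,r2:9,r3:Mul1,r4:4,r5:2
  c7: CDB Add1=11; stall  regs: r0:Mul2,r1:1,r2:9,r3:Mul1,r4:4,r5:2
  c8: CDB Mul2=1; issue MUL r5<-Mul2  regs: r0:1,r1:1,r2:9,r3:Mul1,r4:4,r5:Mul2
  c9: stall  regs: r0:1,r1:1,r2:9,r3:Mul1,r4:4,r5:Mul2
  c10: CDB Mul1=18; issue MUL r4<-Mul1  regs: r0:1,r1:1,r2:9,r3:18,r4:Mul1,r5:Mul2
  c11: issue SUB r4<-Add1  regs: r0:1,r1:1,r2:9,r3:18,r4:Add1,r5:Mul2
  c12: issue SUB r5<-Add2  regs: r0:1,r1:1,r2:9,r3:18,r4:Add1,r5:Add2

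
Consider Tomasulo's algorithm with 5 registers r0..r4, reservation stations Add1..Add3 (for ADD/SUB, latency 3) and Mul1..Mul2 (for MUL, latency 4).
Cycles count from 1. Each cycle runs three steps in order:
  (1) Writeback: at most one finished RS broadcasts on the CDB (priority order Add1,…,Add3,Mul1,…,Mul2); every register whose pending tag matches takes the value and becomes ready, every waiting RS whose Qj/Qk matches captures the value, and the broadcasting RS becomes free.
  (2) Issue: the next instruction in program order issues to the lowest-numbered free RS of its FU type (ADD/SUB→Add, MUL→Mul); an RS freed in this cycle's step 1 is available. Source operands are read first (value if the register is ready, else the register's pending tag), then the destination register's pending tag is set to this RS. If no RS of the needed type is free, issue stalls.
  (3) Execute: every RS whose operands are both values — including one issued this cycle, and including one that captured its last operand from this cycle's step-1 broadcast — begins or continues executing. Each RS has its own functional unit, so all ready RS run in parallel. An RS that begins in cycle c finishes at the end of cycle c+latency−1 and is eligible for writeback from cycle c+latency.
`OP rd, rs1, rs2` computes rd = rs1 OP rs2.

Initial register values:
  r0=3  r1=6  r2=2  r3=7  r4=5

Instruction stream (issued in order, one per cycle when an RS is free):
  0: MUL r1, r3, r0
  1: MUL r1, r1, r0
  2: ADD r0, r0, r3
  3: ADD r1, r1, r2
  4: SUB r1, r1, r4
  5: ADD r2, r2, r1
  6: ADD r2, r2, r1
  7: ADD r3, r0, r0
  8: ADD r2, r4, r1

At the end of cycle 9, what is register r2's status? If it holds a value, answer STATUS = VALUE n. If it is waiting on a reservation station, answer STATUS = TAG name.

c1: issue MUL r1<-Mul1 | r0:3,r1:Mul1,r2:2,r3:7,r4:5
c2: issue MUL r1<-Mul2 | r0:3,r1:Mul2,r2:2,r3:7,r4:5
c3: issue ADD r0<-Add1 | r0:Add1,r1:Mul2,r2:2,r3:7,r4:5
c4: issue ADD r1<-Add2 | r0:Add1,r1:Add2,r2:2,r3:7,r4:5
c5: CDB Mul1=21; issue SUB r1<-Add3 | r0:Add1,r1:Add3,r2:2,r3:7,r4:5
c6: CDB Add1=10; issue ADD r2<-Add1 | r0:10,r1:Add3,r2:Add1,r3:7,r4:5
c7: stall | r0:10,r1:Add3,r2:Add1,r3:7,r4:5
c8: stall | r0:10,r1:Add3,r2:Add1,r3:7,r4:5
c9: CDB Mul2=63; stall | r0:10,r1:Add3,r2:Add1,r3:7,r4:5

STATUS = TAG Add1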